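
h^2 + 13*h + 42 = (h + 6)*(h + 7)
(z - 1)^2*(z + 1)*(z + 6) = z^4 + 5*z^3 - 7*z^2 - 5*z + 6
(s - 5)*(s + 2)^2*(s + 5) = s^4 + 4*s^3 - 21*s^2 - 100*s - 100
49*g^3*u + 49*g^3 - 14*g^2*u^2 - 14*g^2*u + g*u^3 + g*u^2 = (-7*g + u)^2*(g*u + g)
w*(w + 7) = w^2 + 7*w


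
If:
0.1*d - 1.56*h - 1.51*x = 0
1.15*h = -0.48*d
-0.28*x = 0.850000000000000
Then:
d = -6.10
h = 2.55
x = -3.04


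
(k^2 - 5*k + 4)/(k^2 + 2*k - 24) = (k - 1)/(k + 6)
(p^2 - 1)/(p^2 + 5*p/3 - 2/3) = 3*(p^2 - 1)/(3*p^2 + 5*p - 2)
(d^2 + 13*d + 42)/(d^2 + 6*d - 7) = (d + 6)/(d - 1)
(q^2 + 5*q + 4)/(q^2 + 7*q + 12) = (q + 1)/(q + 3)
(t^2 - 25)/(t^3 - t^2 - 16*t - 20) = (t + 5)/(t^2 + 4*t + 4)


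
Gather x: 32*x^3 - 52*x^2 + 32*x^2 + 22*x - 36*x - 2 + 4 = 32*x^3 - 20*x^2 - 14*x + 2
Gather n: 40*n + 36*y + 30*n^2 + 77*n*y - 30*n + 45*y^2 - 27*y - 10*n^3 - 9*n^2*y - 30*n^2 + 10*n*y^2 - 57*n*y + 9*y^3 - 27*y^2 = -10*n^3 - 9*n^2*y + n*(10*y^2 + 20*y + 10) + 9*y^3 + 18*y^2 + 9*y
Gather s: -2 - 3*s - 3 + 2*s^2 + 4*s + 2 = 2*s^2 + s - 3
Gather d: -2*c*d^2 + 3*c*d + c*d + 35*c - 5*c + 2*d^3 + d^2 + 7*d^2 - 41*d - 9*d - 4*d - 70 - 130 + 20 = 30*c + 2*d^3 + d^2*(8 - 2*c) + d*(4*c - 54) - 180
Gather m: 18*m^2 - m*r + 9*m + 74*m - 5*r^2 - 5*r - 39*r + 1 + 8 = 18*m^2 + m*(83 - r) - 5*r^2 - 44*r + 9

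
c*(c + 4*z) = c^2 + 4*c*z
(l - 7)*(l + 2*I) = l^2 - 7*l + 2*I*l - 14*I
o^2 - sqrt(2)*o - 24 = (o - 4*sqrt(2))*(o + 3*sqrt(2))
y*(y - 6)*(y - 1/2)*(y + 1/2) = y^4 - 6*y^3 - y^2/4 + 3*y/2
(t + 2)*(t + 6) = t^2 + 8*t + 12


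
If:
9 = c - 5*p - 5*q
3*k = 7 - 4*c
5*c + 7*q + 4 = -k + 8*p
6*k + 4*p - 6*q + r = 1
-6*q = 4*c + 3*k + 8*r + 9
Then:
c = 16793/5147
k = -10381/5147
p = 3522/5147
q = -9428/5147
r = -3223/5147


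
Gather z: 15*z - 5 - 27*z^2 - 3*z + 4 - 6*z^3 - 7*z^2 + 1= -6*z^3 - 34*z^2 + 12*z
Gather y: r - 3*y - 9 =r - 3*y - 9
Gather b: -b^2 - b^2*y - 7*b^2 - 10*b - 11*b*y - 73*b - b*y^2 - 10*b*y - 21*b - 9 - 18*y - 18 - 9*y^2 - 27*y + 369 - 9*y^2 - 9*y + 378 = b^2*(-y - 8) + b*(-y^2 - 21*y - 104) - 18*y^2 - 54*y + 720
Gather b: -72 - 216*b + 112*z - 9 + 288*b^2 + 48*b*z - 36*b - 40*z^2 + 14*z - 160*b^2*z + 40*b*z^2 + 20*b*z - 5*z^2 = b^2*(288 - 160*z) + b*(40*z^2 + 68*z - 252) - 45*z^2 + 126*z - 81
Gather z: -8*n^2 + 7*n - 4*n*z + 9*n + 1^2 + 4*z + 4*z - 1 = -8*n^2 + 16*n + z*(8 - 4*n)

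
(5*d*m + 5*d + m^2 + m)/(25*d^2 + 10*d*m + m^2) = (m + 1)/(5*d + m)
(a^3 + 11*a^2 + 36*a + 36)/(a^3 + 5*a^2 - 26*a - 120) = (a^2 + 5*a + 6)/(a^2 - a - 20)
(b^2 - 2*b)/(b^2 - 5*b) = (b - 2)/(b - 5)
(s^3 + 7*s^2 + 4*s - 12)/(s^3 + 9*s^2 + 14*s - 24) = (s + 2)/(s + 4)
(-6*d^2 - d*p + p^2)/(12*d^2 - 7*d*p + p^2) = (2*d + p)/(-4*d + p)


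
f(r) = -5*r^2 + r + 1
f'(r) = 1 - 10*r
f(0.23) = 0.97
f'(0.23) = -1.30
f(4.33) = -88.41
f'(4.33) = -42.30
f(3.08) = -43.35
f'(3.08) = -29.80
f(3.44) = -54.73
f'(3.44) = -33.40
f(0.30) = 0.85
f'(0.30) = -2.00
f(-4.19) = -90.97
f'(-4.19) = 42.90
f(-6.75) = -233.56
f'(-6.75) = 68.50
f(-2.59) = -35.13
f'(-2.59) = 26.90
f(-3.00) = -47.00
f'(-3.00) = 31.00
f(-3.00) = -47.00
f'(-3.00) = 31.00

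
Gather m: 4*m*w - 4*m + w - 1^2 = m*(4*w - 4) + w - 1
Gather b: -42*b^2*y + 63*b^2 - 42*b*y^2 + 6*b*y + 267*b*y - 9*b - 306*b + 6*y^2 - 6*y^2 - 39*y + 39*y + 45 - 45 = b^2*(63 - 42*y) + b*(-42*y^2 + 273*y - 315)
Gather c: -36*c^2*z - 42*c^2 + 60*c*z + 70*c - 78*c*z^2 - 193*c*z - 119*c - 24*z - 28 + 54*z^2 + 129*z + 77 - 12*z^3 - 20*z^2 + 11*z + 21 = c^2*(-36*z - 42) + c*(-78*z^2 - 133*z - 49) - 12*z^3 + 34*z^2 + 116*z + 70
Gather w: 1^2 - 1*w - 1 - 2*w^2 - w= -2*w^2 - 2*w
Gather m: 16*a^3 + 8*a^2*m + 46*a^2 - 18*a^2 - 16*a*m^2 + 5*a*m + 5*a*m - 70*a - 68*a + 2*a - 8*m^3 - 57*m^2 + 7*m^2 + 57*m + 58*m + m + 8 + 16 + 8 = 16*a^3 + 28*a^2 - 136*a - 8*m^3 + m^2*(-16*a - 50) + m*(8*a^2 + 10*a + 116) + 32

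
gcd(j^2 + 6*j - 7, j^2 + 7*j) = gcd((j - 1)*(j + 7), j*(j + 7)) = j + 7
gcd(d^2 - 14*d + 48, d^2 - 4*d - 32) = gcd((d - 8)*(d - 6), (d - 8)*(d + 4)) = d - 8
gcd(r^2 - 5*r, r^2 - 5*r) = r^2 - 5*r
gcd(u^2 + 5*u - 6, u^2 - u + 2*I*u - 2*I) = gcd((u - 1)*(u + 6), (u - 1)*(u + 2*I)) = u - 1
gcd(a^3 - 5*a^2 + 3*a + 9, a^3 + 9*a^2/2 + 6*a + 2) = 1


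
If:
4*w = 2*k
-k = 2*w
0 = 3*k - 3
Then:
No Solution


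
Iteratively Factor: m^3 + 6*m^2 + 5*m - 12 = (m + 4)*(m^2 + 2*m - 3) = (m - 1)*(m + 4)*(m + 3)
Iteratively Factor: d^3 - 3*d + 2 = (d - 1)*(d^2 + d - 2) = (d - 1)^2*(d + 2)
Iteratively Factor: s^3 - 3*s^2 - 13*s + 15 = (s - 5)*(s^2 + 2*s - 3) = (s - 5)*(s + 3)*(s - 1)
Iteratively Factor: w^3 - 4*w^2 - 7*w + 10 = (w + 2)*(w^2 - 6*w + 5) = (w - 5)*(w + 2)*(w - 1)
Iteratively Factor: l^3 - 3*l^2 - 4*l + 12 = (l - 3)*(l^2 - 4) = (l - 3)*(l + 2)*(l - 2)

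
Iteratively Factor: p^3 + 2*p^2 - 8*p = (p + 4)*(p^2 - 2*p) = (p - 2)*(p + 4)*(p)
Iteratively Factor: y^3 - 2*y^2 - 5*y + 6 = (y + 2)*(y^2 - 4*y + 3) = (y - 1)*(y + 2)*(y - 3)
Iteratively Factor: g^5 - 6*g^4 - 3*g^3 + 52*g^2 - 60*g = (g)*(g^4 - 6*g^3 - 3*g^2 + 52*g - 60) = g*(g + 3)*(g^3 - 9*g^2 + 24*g - 20) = g*(g - 5)*(g + 3)*(g^2 - 4*g + 4) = g*(g - 5)*(g - 2)*(g + 3)*(g - 2)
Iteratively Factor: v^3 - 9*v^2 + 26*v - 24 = (v - 3)*(v^2 - 6*v + 8) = (v - 3)*(v - 2)*(v - 4)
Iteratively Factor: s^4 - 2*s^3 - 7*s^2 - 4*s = (s + 1)*(s^3 - 3*s^2 - 4*s) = (s - 4)*(s + 1)*(s^2 + s) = (s - 4)*(s + 1)^2*(s)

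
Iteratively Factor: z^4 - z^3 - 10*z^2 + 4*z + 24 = (z - 2)*(z^3 + z^2 - 8*z - 12) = (z - 2)*(z + 2)*(z^2 - z - 6) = (z - 2)*(z + 2)^2*(z - 3)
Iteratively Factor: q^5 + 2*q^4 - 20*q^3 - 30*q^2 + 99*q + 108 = (q + 1)*(q^4 + q^3 - 21*q^2 - 9*q + 108) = (q + 1)*(q + 3)*(q^3 - 2*q^2 - 15*q + 36) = (q - 3)*(q + 1)*(q + 3)*(q^2 + q - 12) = (q - 3)*(q + 1)*(q + 3)*(q + 4)*(q - 3)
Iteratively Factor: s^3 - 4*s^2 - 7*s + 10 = (s + 2)*(s^2 - 6*s + 5) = (s - 5)*(s + 2)*(s - 1)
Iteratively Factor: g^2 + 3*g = (g)*(g + 3)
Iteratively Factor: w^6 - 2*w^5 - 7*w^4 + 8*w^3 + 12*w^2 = (w)*(w^5 - 2*w^4 - 7*w^3 + 8*w^2 + 12*w) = w*(w + 2)*(w^4 - 4*w^3 + w^2 + 6*w) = w*(w - 3)*(w + 2)*(w^3 - w^2 - 2*w) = w*(w - 3)*(w - 2)*(w + 2)*(w^2 + w) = w^2*(w - 3)*(w - 2)*(w + 2)*(w + 1)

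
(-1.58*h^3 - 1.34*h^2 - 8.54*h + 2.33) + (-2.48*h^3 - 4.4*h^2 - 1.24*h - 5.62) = -4.06*h^3 - 5.74*h^2 - 9.78*h - 3.29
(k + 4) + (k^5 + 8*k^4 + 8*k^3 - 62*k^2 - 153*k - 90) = k^5 + 8*k^4 + 8*k^3 - 62*k^2 - 152*k - 86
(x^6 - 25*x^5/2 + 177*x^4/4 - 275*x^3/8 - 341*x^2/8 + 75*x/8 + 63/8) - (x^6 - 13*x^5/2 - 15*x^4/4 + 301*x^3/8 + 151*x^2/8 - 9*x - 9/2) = -6*x^5 + 48*x^4 - 72*x^3 - 123*x^2/2 + 147*x/8 + 99/8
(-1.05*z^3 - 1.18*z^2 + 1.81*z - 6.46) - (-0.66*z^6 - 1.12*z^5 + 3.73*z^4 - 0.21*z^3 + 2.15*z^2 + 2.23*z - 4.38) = 0.66*z^6 + 1.12*z^5 - 3.73*z^4 - 0.84*z^3 - 3.33*z^2 - 0.42*z - 2.08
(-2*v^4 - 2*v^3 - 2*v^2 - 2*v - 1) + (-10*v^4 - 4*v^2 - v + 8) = -12*v^4 - 2*v^3 - 6*v^2 - 3*v + 7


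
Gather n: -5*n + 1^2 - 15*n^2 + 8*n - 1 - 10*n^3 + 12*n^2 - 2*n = -10*n^3 - 3*n^2 + n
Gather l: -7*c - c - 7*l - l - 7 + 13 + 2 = -8*c - 8*l + 8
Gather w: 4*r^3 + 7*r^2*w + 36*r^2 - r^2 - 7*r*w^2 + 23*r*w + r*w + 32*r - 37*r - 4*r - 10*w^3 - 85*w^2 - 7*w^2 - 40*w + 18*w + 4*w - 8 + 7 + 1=4*r^3 + 35*r^2 - 9*r - 10*w^3 + w^2*(-7*r - 92) + w*(7*r^2 + 24*r - 18)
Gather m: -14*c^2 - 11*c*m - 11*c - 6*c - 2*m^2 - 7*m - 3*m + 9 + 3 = -14*c^2 - 17*c - 2*m^2 + m*(-11*c - 10) + 12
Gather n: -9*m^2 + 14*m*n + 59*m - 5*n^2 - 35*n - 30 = -9*m^2 + 59*m - 5*n^2 + n*(14*m - 35) - 30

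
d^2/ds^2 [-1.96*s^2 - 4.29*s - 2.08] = -3.92000000000000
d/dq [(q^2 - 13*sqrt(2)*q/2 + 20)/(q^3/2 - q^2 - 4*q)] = 2*(-q^4 + 13*sqrt(2)*q^3 - 68*q^2 - 13*sqrt(2)*q^2 + 80*q + 160)/(q^2*(q^4 - 4*q^3 - 12*q^2 + 32*q + 64))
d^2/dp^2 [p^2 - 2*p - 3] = 2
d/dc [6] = 0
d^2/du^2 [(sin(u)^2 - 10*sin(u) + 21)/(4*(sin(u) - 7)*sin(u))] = 3*(sin(u)^2 - 2)/(4*sin(u)^3)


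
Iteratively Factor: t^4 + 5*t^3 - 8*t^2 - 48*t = (t)*(t^3 + 5*t^2 - 8*t - 48) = t*(t + 4)*(t^2 + t - 12) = t*(t - 3)*(t + 4)*(t + 4)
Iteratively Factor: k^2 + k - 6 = (k - 2)*(k + 3)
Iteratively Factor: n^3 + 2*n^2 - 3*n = (n - 1)*(n^2 + 3*n) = n*(n - 1)*(n + 3)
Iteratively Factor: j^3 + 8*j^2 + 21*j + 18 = (j + 2)*(j^2 + 6*j + 9) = (j + 2)*(j + 3)*(j + 3)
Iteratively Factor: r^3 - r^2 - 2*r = (r - 2)*(r^2 + r) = r*(r - 2)*(r + 1)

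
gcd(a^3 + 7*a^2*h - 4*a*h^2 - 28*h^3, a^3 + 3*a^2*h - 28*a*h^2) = a + 7*h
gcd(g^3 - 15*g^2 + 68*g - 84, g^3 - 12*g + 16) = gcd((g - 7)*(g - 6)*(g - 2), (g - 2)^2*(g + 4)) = g - 2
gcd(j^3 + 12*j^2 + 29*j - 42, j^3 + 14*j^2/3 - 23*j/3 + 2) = j^2 + 5*j - 6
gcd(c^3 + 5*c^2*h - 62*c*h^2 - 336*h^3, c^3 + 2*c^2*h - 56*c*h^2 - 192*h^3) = c^2 - 2*c*h - 48*h^2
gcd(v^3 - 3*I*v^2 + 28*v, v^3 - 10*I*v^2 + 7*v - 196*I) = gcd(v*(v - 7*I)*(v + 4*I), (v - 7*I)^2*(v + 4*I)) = v^2 - 3*I*v + 28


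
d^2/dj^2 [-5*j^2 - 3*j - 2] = -10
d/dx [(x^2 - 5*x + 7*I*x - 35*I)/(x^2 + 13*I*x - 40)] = (x^2*(5 + 6*I) + x*(-80 + 70*I) - 255 - 280*I)/(x^4 + 26*I*x^3 - 249*x^2 - 1040*I*x + 1600)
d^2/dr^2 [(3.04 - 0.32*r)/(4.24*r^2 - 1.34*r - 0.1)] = ((0.32*r - 3.04)*(8.48*r - 1.34)*(16.96*r - 2.68) + (8.1408*r - 26.6368)*(-4.24*r^2 + 1.34*r + 0.1))/(-4.24*r^2 + 1.34*r + 0.1)^3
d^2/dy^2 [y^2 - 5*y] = 2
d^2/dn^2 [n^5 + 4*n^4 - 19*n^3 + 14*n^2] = 20*n^3 + 48*n^2 - 114*n + 28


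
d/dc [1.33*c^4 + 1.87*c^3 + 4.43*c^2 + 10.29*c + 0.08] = 5.32*c^3 + 5.61*c^2 + 8.86*c + 10.29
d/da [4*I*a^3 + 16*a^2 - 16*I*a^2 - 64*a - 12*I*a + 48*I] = 12*I*a^2 + 32*a*(1 - I) - 64 - 12*I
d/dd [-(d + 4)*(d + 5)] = -2*d - 9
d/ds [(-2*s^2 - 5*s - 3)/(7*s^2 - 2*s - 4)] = (39*s^2 + 58*s + 14)/(49*s^4 - 28*s^3 - 52*s^2 + 16*s + 16)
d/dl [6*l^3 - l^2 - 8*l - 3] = 18*l^2 - 2*l - 8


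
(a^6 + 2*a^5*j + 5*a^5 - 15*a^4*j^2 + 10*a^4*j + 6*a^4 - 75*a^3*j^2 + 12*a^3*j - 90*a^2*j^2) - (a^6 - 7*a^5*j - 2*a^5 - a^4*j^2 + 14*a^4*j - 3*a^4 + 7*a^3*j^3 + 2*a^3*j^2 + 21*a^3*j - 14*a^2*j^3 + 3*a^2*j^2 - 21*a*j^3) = 9*a^5*j + 7*a^5 - 14*a^4*j^2 - 4*a^4*j + 9*a^4 - 7*a^3*j^3 - 77*a^3*j^2 - 9*a^3*j + 14*a^2*j^3 - 93*a^2*j^2 + 21*a*j^3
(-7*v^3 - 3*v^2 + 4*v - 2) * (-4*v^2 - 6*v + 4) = 28*v^5 + 54*v^4 - 26*v^3 - 28*v^2 + 28*v - 8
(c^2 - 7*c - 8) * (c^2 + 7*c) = c^4 - 57*c^2 - 56*c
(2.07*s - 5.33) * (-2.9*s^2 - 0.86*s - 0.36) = -6.003*s^3 + 13.6768*s^2 + 3.8386*s + 1.9188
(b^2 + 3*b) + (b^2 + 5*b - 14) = 2*b^2 + 8*b - 14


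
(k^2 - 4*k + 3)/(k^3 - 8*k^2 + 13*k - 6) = (k - 3)/(k^2 - 7*k + 6)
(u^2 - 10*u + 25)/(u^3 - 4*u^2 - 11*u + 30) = (u - 5)/(u^2 + u - 6)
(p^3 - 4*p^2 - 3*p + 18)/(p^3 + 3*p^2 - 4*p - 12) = (p^2 - 6*p + 9)/(p^2 + p - 6)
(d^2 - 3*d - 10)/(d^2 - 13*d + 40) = (d + 2)/(d - 8)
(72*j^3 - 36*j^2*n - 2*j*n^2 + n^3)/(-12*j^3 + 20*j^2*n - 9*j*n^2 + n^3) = (-6*j - n)/(j - n)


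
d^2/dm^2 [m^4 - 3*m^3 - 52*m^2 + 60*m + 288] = 12*m^2 - 18*m - 104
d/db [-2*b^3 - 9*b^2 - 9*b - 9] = -6*b^2 - 18*b - 9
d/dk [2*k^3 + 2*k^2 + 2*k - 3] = 6*k^2 + 4*k + 2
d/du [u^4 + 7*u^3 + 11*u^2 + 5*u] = 4*u^3 + 21*u^2 + 22*u + 5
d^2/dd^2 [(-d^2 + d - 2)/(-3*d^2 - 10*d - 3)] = 2*(-39*d^3 + 27*d^2 + 207*d + 221)/(27*d^6 + 270*d^5 + 981*d^4 + 1540*d^3 + 981*d^2 + 270*d + 27)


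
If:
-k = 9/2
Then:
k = -9/2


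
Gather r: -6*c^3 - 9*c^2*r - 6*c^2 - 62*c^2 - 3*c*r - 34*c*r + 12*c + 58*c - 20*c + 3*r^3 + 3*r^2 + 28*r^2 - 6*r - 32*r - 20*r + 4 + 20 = -6*c^3 - 68*c^2 + 50*c + 3*r^3 + 31*r^2 + r*(-9*c^2 - 37*c - 58) + 24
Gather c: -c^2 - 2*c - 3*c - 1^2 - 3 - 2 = -c^2 - 5*c - 6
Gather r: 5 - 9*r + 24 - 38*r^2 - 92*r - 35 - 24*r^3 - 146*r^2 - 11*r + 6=-24*r^3 - 184*r^2 - 112*r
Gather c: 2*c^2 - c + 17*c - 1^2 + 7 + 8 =2*c^2 + 16*c + 14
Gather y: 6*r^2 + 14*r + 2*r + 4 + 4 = 6*r^2 + 16*r + 8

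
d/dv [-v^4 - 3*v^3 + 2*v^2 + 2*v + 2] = -4*v^3 - 9*v^2 + 4*v + 2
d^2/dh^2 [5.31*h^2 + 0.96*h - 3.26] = 10.6200000000000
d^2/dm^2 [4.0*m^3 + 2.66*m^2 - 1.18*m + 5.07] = 24.0*m + 5.32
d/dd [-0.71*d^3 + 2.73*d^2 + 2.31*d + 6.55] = -2.13*d^2 + 5.46*d + 2.31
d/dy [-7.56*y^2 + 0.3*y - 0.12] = 0.3 - 15.12*y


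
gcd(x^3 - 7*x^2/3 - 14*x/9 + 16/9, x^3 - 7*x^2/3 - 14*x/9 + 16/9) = x^3 - 7*x^2/3 - 14*x/9 + 16/9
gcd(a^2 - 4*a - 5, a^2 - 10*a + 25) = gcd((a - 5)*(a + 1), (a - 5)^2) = a - 5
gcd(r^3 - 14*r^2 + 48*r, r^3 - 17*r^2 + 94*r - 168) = r - 6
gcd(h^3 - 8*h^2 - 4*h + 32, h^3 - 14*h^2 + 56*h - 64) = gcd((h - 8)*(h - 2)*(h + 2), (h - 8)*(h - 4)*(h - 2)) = h^2 - 10*h + 16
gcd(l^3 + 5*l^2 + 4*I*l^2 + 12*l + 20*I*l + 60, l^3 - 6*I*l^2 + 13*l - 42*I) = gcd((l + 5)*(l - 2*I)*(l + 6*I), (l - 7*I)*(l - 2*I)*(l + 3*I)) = l - 2*I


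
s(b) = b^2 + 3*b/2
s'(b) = 2*b + 3/2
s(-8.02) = 52.29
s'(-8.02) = -14.54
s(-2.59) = 2.82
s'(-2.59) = -3.68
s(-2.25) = 1.69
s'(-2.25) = -3.00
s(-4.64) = 14.57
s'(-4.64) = -7.78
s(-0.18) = -0.24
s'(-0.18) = 1.14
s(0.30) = 0.54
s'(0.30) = 2.10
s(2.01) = 7.06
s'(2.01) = 5.52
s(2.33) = 8.92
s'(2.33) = 6.16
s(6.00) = 45.00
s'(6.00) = 13.50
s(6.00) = 45.00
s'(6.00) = 13.50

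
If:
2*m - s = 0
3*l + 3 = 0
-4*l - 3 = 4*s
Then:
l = -1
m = 1/8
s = 1/4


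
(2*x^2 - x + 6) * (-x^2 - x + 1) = -2*x^4 - x^3 - 3*x^2 - 7*x + 6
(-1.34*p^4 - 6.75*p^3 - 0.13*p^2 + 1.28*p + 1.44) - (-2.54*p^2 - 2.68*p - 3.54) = -1.34*p^4 - 6.75*p^3 + 2.41*p^2 + 3.96*p + 4.98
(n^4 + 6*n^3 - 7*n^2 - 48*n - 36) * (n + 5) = n^5 + 11*n^4 + 23*n^3 - 83*n^2 - 276*n - 180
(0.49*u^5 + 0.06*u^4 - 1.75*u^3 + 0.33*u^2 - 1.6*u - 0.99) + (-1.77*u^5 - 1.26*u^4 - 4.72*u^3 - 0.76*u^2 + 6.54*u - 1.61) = -1.28*u^5 - 1.2*u^4 - 6.47*u^3 - 0.43*u^2 + 4.94*u - 2.6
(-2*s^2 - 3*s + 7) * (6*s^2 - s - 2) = -12*s^4 - 16*s^3 + 49*s^2 - s - 14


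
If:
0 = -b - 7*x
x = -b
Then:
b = 0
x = 0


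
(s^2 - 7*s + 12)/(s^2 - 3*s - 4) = (s - 3)/(s + 1)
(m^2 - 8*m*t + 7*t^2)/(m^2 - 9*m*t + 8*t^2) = (-m + 7*t)/(-m + 8*t)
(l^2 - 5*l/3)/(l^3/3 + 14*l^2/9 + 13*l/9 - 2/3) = 3*l*(3*l - 5)/(3*l^3 + 14*l^2 + 13*l - 6)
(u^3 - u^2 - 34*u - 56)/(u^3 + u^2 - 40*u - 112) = (u + 2)/(u + 4)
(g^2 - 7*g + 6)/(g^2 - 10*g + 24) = (g - 1)/(g - 4)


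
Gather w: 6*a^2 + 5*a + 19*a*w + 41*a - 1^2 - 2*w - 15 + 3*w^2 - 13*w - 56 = 6*a^2 + 46*a + 3*w^2 + w*(19*a - 15) - 72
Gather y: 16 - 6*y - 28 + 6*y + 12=0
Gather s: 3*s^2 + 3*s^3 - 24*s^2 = 3*s^3 - 21*s^2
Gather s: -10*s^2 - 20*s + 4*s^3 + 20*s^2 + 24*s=4*s^3 + 10*s^2 + 4*s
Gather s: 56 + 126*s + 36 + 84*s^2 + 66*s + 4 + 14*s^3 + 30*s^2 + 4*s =14*s^3 + 114*s^2 + 196*s + 96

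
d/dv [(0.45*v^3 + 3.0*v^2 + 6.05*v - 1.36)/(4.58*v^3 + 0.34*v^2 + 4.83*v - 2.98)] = (8.88178419700125e-16*v^5 - 13.587*v^4 - 51.071*v^3 + 27.0964*v^2 - 16.9552*v - 11.4602)/(20.9764*v^6 + 3.1144*v^5 + 44.3584*v^4 - 24.0124*v^3 + 21.3025*v^2 - 28.7868*v + 8.8804)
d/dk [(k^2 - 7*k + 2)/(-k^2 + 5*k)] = 2*(-k^2 + 2*k - 5)/(k^2*(k^2 - 10*k + 25))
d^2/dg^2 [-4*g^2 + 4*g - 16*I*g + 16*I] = -8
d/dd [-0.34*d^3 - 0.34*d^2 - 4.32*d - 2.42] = -1.02*d^2 - 0.68*d - 4.32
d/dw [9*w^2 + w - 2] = 18*w + 1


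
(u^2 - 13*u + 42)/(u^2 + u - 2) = (u^2 - 13*u + 42)/(u^2 + u - 2)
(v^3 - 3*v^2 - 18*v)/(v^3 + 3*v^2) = (v - 6)/v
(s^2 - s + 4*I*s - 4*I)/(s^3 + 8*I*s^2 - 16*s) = (s - 1)/(s*(s + 4*I))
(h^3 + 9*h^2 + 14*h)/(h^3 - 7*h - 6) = h*(h + 7)/(h^2 - 2*h - 3)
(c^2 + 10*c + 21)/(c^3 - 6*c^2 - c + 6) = (c^2 + 10*c + 21)/(c^3 - 6*c^2 - c + 6)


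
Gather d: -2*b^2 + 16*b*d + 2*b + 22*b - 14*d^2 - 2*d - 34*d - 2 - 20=-2*b^2 + 24*b - 14*d^2 + d*(16*b - 36) - 22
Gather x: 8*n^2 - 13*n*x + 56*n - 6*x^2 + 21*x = 8*n^2 + 56*n - 6*x^2 + x*(21 - 13*n)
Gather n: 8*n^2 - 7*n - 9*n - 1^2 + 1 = 8*n^2 - 16*n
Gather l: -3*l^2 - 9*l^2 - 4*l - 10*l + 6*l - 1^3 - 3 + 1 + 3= -12*l^2 - 8*l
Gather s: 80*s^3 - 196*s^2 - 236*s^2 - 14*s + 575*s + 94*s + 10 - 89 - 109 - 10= 80*s^3 - 432*s^2 + 655*s - 198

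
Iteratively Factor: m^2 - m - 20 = (m + 4)*(m - 5)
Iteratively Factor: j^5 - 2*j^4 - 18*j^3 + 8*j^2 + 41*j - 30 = (j - 1)*(j^4 - j^3 - 19*j^2 - 11*j + 30) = (j - 1)^2*(j^3 - 19*j - 30) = (j - 1)^2*(j + 3)*(j^2 - 3*j - 10) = (j - 5)*(j - 1)^2*(j + 3)*(j + 2)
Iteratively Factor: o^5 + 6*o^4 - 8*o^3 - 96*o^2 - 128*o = (o - 4)*(o^4 + 10*o^3 + 32*o^2 + 32*o) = (o - 4)*(o + 2)*(o^3 + 8*o^2 + 16*o) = o*(o - 4)*(o + 2)*(o^2 + 8*o + 16) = o*(o - 4)*(o + 2)*(o + 4)*(o + 4)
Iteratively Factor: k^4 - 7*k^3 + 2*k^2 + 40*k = (k - 5)*(k^3 - 2*k^2 - 8*k) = (k - 5)*(k - 4)*(k^2 + 2*k) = k*(k - 5)*(k - 4)*(k + 2)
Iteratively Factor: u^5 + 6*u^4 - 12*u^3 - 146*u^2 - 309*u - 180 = (u + 1)*(u^4 + 5*u^3 - 17*u^2 - 129*u - 180) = (u + 1)*(u + 3)*(u^3 + 2*u^2 - 23*u - 60) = (u - 5)*(u + 1)*(u + 3)*(u^2 + 7*u + 12) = (u - 5)*(u + 1)*(u + 3)^2*(u + 4)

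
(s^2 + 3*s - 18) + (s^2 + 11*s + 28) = 2*s^2 + 14*s + 10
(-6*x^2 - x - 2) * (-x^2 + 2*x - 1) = 6*x^4 - 11*x^3 + 6*x^2 - 3*x + 2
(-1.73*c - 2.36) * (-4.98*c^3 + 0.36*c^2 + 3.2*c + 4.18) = 8.6154*c^4 + 11.13*c^3 - 6.3856*c^2 - 14.7834*c - 9.8648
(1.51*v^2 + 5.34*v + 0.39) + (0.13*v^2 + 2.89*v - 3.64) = 1.64*v^2 + 8.23*v - 3.25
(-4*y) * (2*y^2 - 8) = -8*y^3 + 32*y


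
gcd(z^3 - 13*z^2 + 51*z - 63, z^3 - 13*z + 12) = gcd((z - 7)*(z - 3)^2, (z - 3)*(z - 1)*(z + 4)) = z - 3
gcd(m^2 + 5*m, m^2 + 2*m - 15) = m + 5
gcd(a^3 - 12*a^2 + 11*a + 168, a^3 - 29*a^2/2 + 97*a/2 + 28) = a^2 - 15*a + 56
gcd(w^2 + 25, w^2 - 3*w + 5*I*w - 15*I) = w + 5*I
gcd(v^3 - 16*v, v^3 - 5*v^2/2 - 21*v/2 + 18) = v - 4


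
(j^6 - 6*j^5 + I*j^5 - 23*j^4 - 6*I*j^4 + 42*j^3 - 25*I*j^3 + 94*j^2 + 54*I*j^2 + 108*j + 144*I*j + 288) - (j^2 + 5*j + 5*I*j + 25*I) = j^6 - 6*j^5 + I*j^5 - 23*j^4 - 6*I*j^4 + 42*j^3 - 25*I*j^3 + 93*j^2 + 54*I*j^2 + 103*j + 139*I*j + 288 - 25*I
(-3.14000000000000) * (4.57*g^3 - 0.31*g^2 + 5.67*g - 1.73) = -14.3498*g^3 + 0.9734*g^2 - 17.8038*g + 5.4322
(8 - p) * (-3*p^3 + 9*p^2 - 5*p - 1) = 3*p^4 - 33*p^3 + 77*p^2 - 39*p - 8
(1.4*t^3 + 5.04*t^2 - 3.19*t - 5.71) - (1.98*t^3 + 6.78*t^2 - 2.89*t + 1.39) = -0.58*t^3 - 1.74*t^2 - 0.3*t - 7.1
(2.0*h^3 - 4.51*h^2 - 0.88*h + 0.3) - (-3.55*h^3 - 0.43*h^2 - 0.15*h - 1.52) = 5.55*h^3 - 4.08*h^2 - 0.73*h + 1.82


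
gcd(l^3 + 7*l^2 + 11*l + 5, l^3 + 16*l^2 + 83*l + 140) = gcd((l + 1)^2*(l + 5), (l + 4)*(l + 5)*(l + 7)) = l + 5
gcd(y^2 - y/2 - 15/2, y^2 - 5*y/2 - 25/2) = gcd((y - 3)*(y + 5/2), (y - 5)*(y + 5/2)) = y + 5/2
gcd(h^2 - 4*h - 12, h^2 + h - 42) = h - 6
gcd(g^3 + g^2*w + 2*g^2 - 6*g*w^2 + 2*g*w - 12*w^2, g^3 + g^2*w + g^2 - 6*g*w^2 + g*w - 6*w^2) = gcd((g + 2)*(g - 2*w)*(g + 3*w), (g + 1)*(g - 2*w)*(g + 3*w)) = -g^2 - g*w + 6*w^2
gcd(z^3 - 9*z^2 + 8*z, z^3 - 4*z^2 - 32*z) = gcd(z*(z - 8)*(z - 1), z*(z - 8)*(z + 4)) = z^2 - 8*z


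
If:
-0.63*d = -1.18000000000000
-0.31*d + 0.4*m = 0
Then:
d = 1.87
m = 1.45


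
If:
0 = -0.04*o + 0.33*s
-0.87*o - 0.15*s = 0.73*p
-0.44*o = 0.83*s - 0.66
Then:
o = 1.22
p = -1.49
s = 0.15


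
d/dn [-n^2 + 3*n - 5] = 3 - 2*n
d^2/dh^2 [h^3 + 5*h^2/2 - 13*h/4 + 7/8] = 6*h + 5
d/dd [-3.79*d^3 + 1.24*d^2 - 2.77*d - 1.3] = -11.37*d^2 + 2.48*d - 2.77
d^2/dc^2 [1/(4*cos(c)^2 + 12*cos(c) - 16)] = (-4*sin(c)^4 + 27*sin(c)^2 - 3*cos(c)/4 - 9*cos(3*c)/4 + 3)/(4*(cos(c) - 1)^3*(cos(c) + 4)^3)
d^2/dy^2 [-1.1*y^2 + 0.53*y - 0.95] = -2.20000000000000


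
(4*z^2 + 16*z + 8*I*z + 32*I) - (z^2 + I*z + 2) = 3*z^2 + 16*z + 7*I*z - 2 + 32*I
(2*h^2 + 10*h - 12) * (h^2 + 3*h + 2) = 2*h^4 + 16*h^3 + 22*h^2 - 16*h - 24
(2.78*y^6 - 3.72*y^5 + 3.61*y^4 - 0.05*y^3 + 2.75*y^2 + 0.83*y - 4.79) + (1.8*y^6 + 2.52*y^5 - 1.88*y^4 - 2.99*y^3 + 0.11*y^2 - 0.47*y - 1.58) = 4.58*y^6 - 1.2*y^5 + 1.73*y^4 - 3.04*y^3 + 2.86*y^2 + 0.36*y - 6.37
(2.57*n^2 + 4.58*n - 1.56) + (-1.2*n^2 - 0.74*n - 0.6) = 1.37*n^2 + 3.84*n - 2.16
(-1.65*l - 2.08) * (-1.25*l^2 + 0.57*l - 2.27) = 2.0625*l^3 + 1.6595*l^2 + 2.5599*l + 4.7216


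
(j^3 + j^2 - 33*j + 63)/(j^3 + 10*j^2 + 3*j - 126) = (j - 3)/(j + 6)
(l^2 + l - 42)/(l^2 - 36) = (l + 7)/(l + 6)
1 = 1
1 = 1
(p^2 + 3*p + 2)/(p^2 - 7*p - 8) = (p + 2)/(p - 8)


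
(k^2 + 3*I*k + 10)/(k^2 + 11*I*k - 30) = (k - 2*I)/(k + 6*I)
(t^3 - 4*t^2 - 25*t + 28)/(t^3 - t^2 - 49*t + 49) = (t + 4)/(t + 7)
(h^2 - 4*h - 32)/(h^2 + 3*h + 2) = (h^2 - 4*h - 32)/(h^2 + 3*h + 2)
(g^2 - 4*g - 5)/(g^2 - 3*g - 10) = (g + 1)/(g + 2)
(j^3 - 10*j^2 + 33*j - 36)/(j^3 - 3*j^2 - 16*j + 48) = (j - 3)/(j + 4)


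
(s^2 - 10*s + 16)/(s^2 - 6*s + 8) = (s - 8)/(s - 4)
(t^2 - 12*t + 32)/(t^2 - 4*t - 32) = (t - 4)/(t + 4)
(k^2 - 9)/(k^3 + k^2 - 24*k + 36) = (k + 3)/(k^2 + 4*k - 12)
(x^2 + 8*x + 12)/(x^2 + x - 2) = (x + 6)/(x - 1)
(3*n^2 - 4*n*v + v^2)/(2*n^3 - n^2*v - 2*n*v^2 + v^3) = (-3*n + v)/(-2*n^2 - n*v + v^2)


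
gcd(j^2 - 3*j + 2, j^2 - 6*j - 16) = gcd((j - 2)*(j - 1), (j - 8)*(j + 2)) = 1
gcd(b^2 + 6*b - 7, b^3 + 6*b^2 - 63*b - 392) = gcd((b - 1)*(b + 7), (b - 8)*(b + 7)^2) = b + 7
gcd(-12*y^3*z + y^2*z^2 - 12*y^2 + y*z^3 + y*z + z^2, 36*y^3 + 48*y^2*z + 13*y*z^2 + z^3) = 1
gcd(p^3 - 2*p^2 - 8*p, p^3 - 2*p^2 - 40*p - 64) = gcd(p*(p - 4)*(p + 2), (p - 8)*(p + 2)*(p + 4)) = p + 2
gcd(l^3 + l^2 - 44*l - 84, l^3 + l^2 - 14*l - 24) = l + 2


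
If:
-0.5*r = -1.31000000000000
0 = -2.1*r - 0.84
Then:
No Solution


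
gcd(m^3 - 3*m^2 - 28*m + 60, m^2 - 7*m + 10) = m - 2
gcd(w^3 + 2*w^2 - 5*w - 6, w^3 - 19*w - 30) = w + 3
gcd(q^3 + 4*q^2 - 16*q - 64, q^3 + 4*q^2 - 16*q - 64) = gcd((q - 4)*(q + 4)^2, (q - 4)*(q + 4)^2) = q^3 + 4*q^2 - 16*q - 64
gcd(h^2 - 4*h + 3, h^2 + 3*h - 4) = h - 1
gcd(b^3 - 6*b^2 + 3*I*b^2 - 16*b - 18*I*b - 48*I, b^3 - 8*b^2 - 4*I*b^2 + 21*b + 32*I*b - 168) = b^2 + b*(-8 + 3*I) - 24*I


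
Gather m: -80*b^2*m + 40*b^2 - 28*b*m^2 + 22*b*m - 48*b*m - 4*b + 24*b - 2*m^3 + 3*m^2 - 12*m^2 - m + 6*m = 40*b^2 + 20*b - 2*m^3 + m^2*(-28*b - 9) + m*(-80*b^2 - 26*b + 5)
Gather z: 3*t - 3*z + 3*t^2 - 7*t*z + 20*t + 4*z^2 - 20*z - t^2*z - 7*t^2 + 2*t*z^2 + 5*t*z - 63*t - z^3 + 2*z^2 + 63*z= -4*t^2 - 40*t - z^3 + z^2*(2*t + 6) + z*(-t^2 - 2*t + 40)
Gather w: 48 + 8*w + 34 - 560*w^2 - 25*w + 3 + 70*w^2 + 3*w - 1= -490*w^2 - 14*w + 84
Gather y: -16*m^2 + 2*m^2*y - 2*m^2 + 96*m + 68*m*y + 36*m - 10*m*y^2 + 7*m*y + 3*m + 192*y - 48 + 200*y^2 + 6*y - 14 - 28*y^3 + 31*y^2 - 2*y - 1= -18*m^2 + 135*m - 28*y^3 + y^2*(231 - 10*m) + y*(2*m^2 + 75*m + 196) - 63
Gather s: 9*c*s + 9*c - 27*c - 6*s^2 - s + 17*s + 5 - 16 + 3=-18*c - 6*s^2 + s*(9*c + 16) - 8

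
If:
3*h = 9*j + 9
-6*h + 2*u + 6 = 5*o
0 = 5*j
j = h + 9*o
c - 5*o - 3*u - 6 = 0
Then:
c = 119/6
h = 3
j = 0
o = -1/3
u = 31/6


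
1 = 1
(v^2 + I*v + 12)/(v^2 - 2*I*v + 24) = (v - 3*I)/(v - 6*I)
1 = 1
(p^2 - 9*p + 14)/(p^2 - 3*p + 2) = (p - 7)/(p - 1)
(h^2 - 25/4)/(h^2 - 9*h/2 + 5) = (h + 5/2)/(h - 2)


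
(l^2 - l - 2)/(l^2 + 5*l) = (l^2 - l - 2)/(l*(l + 5))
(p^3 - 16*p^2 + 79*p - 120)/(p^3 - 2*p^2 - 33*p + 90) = (p - 8)/(p + 6)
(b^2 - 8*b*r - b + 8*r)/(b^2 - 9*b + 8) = (b - 8*r)/(b - 8)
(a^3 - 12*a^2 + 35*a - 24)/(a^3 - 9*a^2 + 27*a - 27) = (a^2 - 9*a + 8)/(a^2 - 6*a + 9)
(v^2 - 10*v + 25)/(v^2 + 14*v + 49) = (v^2 - 10*v + 25)/(v^2 + 14*v + 49)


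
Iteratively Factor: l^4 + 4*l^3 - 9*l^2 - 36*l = (l + 4)*(l^3 - 9*l) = (l - 3)*(l + 4)*(l^2 + 3*l) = (l - 3)*(l + 3)*(l + 4)*(l)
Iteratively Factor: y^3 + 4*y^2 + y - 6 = (y + 3)*(y^2 + y - 2) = (y - 1)*(y + 3)*(y + 2)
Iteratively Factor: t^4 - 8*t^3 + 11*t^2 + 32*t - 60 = (t - 5)*(t^3 - 3*t^2 - 4*t + 12) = (t - 5)*(t - 3)*(t^2 - 4) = (t - 5)*(t - 3)*(t - 2)*(t + 2)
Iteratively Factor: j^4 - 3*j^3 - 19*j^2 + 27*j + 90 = (j + 2)*(j^3 - 5*j^2 - 9*j + 45) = (j - 5)*(j + 2)*(j^2 - 9) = (j - 5)*(j - 3)*(j + 2)*(j + 3)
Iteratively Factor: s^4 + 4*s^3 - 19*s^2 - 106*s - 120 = (s + 4)*(s^3 - 19*s - 30) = (s + 2)*(s + 4)*(s^2 - 2*s - 15) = (s + 2)*(s + 3)*(s + 4)*(s - 5)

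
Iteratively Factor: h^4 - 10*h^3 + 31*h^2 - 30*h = (h)*(h^3 - 10*h^2 + 31*h - 30) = h*(h - 2)*(h^2 - 8*h + 15) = h*(h - 5)*(h - 2)*(h - 3)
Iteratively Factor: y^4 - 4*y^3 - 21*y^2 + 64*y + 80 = (y - 4)*(y^3 - 21*y - 20) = (y - 4)*(y + 4)*(y^2 - 4*y - 5) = (y - 4)*(y + 1)*(y + 4)*(y - 5)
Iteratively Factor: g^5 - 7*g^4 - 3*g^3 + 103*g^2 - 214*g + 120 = (g + 4)*(g^4 - 11*g^3 + 41*g^2 - 61*g + 30) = (g - 1)*(g + 4)*(g^3 - 10*g^2 + 31*g - 30) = (g - 5)*(g - 1)*(g + 4)*(g^2 - 5*g + 6) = (g - 5)*(g - 3)*(g - 1)*(g + 4)*(g - 2)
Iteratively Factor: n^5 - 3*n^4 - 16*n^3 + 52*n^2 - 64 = (n + 4)*(n^4 - 7*n^3 + 12*n^2 + 4*n - 16) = (n - 2)*(n + 4)*(n^3 - 5*n^2 + 2*n + 8) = (n - 2)^2*(n + 4)*(n^2 - 3*n - 4) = (n - 2)^2*(n + 1)*(n + 4)*(n - 4)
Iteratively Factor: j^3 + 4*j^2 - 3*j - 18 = (j - 2)*(j^2 + 6*j + 9) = (j - 2)*(j + 3)*(j + 3)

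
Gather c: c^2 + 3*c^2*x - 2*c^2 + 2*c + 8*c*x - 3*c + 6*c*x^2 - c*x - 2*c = c^2*(3*x - 1) + c*(6*x^2 + 7*x - 3)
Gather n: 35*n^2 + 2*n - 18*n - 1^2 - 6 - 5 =35*n^2 - 16*n - 12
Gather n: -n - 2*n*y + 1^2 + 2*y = n*(-2*y - 1) + 2*y + 1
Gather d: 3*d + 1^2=3*d + 1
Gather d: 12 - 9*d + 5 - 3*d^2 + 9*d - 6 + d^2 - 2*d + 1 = -2*d^2 - 2*d + 12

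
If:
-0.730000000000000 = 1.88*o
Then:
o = -0.39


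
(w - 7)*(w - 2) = w^2 - 9*w + 14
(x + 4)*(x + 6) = x^2 + 10*x + 24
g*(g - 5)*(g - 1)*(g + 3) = g^4 - 3*g^3 - 13*g^2 + 15*g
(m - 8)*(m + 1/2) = m^2 - 15*m/2 - 4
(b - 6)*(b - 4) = b^2 - 10*b + 24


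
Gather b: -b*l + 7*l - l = -b*l + 6*l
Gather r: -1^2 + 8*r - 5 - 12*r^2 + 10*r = -12*r^2 + 18*r - 6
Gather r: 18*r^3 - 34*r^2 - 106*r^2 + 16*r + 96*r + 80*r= 18*r^3 - 140*r^2 + 192*r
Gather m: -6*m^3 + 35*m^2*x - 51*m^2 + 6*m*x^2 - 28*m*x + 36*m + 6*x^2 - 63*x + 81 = -6*m^3 + m^2*(35*x - 51) + m*(6*x^2 - 28*x + 36) + 6*x^2 - 63*x + 81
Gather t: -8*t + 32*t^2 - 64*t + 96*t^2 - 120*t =128*t^2 - 192*t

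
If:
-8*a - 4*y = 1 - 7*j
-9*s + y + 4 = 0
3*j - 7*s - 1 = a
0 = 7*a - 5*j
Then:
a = 235/171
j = 329/171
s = 83/171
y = 7/19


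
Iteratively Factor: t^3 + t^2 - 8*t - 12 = (t + 2)*(t^2 - t - 6) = (t + 2)^2*(t - 3)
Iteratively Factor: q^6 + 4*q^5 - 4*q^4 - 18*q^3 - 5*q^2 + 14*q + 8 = (q - 2)*(q^5 + 6*q^4 + 8*q^3 - 2*q^2 - 9*q - 4) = (q - 2)*(q - 1)*(q^4 + 7*q^3 + 15*q^2 + 13*q + 4) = (q - 2)*(q - 1)*(q + 1)*(q^3 + 6*q^2 + 9*q + 4) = (q - 2)*(q - 1)*(q + 1)^2*(q^2 + 5*q + 4) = (q - 2)*(q - 1)*(q + 1)^2*(q + 4)*(q + 1)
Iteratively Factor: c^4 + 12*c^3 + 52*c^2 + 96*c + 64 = (c + 2)*(c^3 + 10*c^2 + 32*c + 32) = (c + 2)*(c + 4)*(c^2 + 6*c + 8) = (c + 2)^2*(c + 4)*(c + 4)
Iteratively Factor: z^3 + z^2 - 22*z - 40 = (z - 5)*(z^2 + 6*z + 8) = (z - 5)*(z + 4)*(z + 2)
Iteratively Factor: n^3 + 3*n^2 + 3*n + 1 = (n + 1)*(n^2 + 2*n + 1) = (n + 1)^2*(n + 1)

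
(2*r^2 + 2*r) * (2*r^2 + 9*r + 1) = 4*r^4 + 22*r^3 + 20*r^2 + 2*r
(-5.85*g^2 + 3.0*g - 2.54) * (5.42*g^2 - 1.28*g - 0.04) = -31.707*g^4 + 23.748*g^3 - 17.3728*g^2 + 3.1312*g + 0.1016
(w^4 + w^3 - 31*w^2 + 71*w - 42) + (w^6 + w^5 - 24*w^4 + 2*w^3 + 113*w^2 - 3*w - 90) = w^6 + w^5 - 23*w^4 + 3*w^3 + 82*w^2 + 68*w - 132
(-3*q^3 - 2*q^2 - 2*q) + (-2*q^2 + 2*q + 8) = -3*q^3 - 4*q^2 + 8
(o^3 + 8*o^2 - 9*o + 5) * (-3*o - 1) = -3*o^4 - 25*o^3 + 19*o^2 - 6*o - 5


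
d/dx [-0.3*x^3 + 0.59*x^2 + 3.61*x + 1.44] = -0.9*x^2 + 1.18*x + 3.61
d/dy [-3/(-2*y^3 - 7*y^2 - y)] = 3*(-6*y^2 - 14*y - 1)/(y^2*(2*y^2 + 7*y + 1)^2)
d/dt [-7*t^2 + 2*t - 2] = 2 - 14*t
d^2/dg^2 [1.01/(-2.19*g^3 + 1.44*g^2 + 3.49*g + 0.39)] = ((13.2714*g - 2.9088)*(-2.19*g^3 + 1.44*g^2 + 3.49*g + 0.39) + 1.01*(-13.14*g^2 + 5.76*g + 6.98)*(-6.57*g^2 + 2.88*g + 3.49))/(-2.19*g^3 + 1.44*g^2 + 3.49*g + 0.39)^3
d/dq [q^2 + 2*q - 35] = 2*q + 2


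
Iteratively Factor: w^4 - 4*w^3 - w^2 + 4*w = (w)*(w^3 - 4*w^2 - w + 4) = w*(w - 4)*(w^2 - 1) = w*(w - 4)*(w + 1)*(w - 1)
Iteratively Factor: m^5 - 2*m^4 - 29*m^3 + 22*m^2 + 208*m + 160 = (m - 5)*(m^4 + 3*m^3 - 14*m^2 - 48*m - 32) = (m - 5)*(m + 2)*(m^3 + m^2 - 16*m - 16) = (m - 5)*(m - 4)*(m + 2)*(m^2 + 5*m + 4) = (m - 5)*(m - 4)*(m + 2)*(m + 4)*(m + 1)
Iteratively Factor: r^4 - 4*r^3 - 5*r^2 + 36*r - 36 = (r - 2)*(r^3 - 2*r^2 - 9*r + 18) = (r - 2)^2*(r^2 - 9) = (r - 3)*(r - 2)^2*(r + 3)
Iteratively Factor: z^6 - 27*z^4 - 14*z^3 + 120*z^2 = (z - 2)*(z^5 + 2*z^4 - 23*z^3 - 60*z^2) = (z - 2)*(z + 4)*(z^4 - 2*z^3 - 15*z^2) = (z - 5)*(z - 2)*(z + 4)*(z^3 + 3*z^2) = z*(z - 5)*(z - 2)*(z + 4)*(z^2 + 3*z) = z*(z - 5)*(z - 2)*(z + 3)*(z + 4)*(z)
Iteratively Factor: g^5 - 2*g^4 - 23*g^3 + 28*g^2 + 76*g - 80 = (g + 2)*(g^4 - 4*g^3 - 15*g^2 + 58*g - 40) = (g - 5)*(g + 2)*(g^3 + g^2 - 10*g + 8) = (g - 5)*(g - 1)*(g + 2)*(g^2 + 2*g - 8) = (g - 5)*(g - 2)*(g - 1)*(g + 2)*(g + 4)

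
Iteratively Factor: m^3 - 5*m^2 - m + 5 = (m - 5)*(m^2 - 1) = (m - 5)*(m + 1)*(m - 1)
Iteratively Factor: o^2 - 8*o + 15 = (o - 3)*(o - 5)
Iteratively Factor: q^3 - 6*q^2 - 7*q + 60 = (q - 4)*(q^2 - 2*q - 15) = (q - 4)*(q + 3)*(q - 5)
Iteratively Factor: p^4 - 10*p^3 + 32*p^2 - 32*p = (p - 2)*(p^3 - 8*p^2 + 16*p) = p*(p - 2)*(p^2 - 8*p + 16) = p*(p - 4)*(p - 2)*(p - 4)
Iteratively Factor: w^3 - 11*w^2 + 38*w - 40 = (w - 4)*(w^2 - 7*w + 10) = (w - 5)*(w - 4)*(w - 2)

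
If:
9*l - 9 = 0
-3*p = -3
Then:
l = 1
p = 1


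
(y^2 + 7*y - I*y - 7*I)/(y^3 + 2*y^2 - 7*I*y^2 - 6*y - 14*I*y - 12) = (y + 7)/(y^2 + y*(2 - 6*I) - 12*I)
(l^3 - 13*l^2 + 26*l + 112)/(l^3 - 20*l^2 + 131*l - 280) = (l + 2)/(l - 5)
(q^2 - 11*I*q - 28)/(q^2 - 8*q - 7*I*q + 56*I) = (q - 4*I)/(q - 8)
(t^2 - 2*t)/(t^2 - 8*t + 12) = t/(t - 6)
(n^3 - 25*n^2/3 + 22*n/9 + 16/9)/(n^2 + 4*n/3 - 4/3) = (3*n^2 - 23*n - 8)/(3*(n + 2))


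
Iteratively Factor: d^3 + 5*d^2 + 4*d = (d + 4)*(d^2 + d) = d*(d + 4)*(d + 1)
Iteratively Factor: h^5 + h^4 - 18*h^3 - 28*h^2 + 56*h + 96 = (h + 2)*(h^4 - h^3 - 16*h^2 + 4*h + 48) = (h - 2)*(h + 2)*(h^3 + h^2 - 14*h - 24) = (h - 2)*(h + 2)^2*(h^2 - h - 12) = (h - 4)*(h - 2)*(h + 2)^2*(h + 3)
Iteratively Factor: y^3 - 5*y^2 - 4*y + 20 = (y - 2)*(y^2 - 3*y - 10) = (y - 5)*(y - 2)*(y + 2)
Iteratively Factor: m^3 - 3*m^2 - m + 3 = (m + 1)*(m^2 - 4*m + 3) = (m - 3)*(m + 1)*(m - 1)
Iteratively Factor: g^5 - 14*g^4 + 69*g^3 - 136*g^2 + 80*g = (g - 1)*(g^4 - 13*g^3 + 56*g^2 - 80*g) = g*(g - 1)*(g^3 - 13*g^2 + 56*g - 80) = g*(g - 5)*(g - 1)*(g^2 - 8*g + 16) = g*(g - 5)*(g - 4)*(g - 1)*(g - 4)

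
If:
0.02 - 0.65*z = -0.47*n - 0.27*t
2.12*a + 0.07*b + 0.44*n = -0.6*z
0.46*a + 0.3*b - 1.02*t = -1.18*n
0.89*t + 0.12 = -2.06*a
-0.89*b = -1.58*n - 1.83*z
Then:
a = 0.30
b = -1.86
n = -0.37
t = -0.84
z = -0.58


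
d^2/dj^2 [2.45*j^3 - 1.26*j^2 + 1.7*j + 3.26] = 14.7*j - 2.52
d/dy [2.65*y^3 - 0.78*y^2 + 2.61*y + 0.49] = 7.95*y^2 - 1.56*y + 2.61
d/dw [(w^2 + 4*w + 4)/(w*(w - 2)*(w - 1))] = (-w^4 - 8*w^3 + 2*w^2 + 24*w - 8)/(w^2*(w^4 - 6*w^3 + 13*w^2 - 12*w + 4))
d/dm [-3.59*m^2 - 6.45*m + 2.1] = -7.18*m - 6.45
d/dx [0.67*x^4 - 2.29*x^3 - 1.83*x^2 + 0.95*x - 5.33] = 2.68*x^3 - 6.87*x^2 - 3.66*x + 0.95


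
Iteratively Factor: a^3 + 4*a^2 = (a + 4)*(a^2) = a*(a + 4)*(a)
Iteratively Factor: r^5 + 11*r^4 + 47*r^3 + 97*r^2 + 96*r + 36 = (r + 2)*(r^4 + 9*r^3 + 29*r^2 + 39*r + 18) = (r + 2)^2*(r^3 + 7*r^2 + 15*r + 9) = (r + 1)*(r + 2)^2*(r^2 + 6*r + 9) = (r + 1)*(r + 2)^2*(r + 3)*(r + 3)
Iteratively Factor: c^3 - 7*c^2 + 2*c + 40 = (c + 2)*(c^2 - 9*c + 20) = (c - 4)*(c + 2)*(c - 5)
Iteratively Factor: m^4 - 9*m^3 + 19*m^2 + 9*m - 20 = (m + 1)*(m^3 - 10*m^2 + 29*m - 20) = (m - 1)*(m + 1)*(m^2 - 9*m + 20) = (m - 5)*(m - 1)*(m + 1)*(m - 4)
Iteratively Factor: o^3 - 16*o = (o)*(o^2 - 16) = o*(o + 4)*(o - 4)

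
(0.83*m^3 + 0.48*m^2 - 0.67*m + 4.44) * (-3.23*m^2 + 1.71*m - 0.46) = -2.6809*m^5 - 0.1311*m^4 + 2.6031*m^3 - 15.7077*m^2 + 7.9006*m - 2.0424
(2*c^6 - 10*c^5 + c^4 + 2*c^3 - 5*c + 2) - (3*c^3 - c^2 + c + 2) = 2*c^6 - 10*c^5 + c^4 - c^3 + c^2 - 6*c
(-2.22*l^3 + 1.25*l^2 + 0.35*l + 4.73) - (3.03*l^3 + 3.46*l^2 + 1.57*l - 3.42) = -5.25*l^3 - 2.21*l^2 - 1.22*l + 8.15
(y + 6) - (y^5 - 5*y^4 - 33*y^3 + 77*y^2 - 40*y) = -y^5 + 5*y^4 + 33*y^3 - 77*y^2 + 41*y + 6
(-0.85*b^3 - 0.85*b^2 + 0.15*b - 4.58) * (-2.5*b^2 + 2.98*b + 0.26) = 2.125*b^5 - 0.408*b^4 - 3.129*b^3 + 11.676*b^2 - 13.6094*b - 1.1908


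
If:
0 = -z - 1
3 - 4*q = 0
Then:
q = 3/4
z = -1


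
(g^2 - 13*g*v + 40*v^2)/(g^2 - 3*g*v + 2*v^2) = (g^2 - 13*g*v + 40*v^2)/(g^2 - 3*g*v + 2*v^2)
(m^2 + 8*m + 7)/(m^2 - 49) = (m + 1)/(m - 7)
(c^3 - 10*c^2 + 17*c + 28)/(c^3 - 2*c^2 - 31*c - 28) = (c - 4)/(c + 4)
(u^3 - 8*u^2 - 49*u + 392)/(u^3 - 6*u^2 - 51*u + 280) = (u - 7)/(u - 5)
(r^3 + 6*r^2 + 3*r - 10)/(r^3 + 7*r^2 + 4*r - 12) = (r + 5)/(r + 6)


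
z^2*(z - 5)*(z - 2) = z^4 - 7*z^3 + 10*z^2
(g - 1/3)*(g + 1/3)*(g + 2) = g^3 + 2*g^2 - g/9 - 2/9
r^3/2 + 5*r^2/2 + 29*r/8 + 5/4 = (r/2 + 1)*(r + 1/2)*(r + 5/2)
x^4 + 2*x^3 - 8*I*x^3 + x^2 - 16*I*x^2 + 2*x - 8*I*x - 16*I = (x + 2)*(x - 8*I)*(x - I)*(x + I)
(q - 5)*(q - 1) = q^2 - 6*q + 5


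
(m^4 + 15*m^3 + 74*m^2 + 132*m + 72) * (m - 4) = m^5 + 11*m^4 + 14*m^3 - 164*m^2 - 456*m - 288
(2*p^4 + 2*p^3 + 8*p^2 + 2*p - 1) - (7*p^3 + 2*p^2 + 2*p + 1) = 2*p^4 - 5*p^3 + 6*p^2 - 2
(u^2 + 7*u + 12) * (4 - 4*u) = -4*u^3 - 24*u^2 - 20*u + 48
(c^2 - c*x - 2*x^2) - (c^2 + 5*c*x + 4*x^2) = -6*c*x - 6*x^2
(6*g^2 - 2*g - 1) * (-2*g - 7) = -12*g^3 - 38*g^2 + 16*g + 7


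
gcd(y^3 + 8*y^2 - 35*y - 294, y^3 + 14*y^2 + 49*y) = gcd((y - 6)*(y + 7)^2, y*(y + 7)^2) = y^2 + 14*y + 49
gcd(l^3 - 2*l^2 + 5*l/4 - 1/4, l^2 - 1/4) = l - 1/2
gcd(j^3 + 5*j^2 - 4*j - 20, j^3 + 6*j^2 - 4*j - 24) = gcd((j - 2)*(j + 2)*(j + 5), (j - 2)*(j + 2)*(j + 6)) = j^2 - 4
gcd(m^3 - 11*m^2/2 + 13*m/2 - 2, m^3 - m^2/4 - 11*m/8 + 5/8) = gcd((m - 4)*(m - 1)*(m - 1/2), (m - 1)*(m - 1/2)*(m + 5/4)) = m^2 - 3*m/2 + 1/2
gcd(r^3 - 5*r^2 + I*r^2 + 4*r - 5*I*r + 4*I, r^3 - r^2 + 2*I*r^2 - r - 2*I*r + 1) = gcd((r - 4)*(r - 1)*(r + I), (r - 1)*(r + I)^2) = r^2 + r*(-1 + I) - I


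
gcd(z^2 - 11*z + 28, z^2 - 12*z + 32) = z - 4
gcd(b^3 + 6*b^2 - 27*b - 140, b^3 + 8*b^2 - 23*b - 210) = b^2 + 2*b - 35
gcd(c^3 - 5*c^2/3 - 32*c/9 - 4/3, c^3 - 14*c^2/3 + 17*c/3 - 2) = c - 3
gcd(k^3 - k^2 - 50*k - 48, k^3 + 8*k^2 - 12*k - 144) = k + 6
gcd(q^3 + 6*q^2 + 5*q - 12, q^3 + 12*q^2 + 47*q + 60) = q^2 + 7*q + 12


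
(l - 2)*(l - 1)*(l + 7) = l^3 + 4*l^2 - 19*l + 14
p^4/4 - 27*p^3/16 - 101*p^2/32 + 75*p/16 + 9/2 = (p/4 + 1/2)*(p - 8)*(p - 3/2)*(p + 3/4)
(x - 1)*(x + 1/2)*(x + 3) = x^3 + 5*x^2/2 - 2*x - 3/2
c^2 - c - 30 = (c - 6)*(c + 5)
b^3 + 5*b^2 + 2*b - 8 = (b - 1)*(b + 2)*(b + 4)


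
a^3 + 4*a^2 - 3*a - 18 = (a - 2)*(a + 3)^2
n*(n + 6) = n^2 + 6*n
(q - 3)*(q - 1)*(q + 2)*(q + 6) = q^4 + 4*q^3 - 17*q^2 - 24*q + 36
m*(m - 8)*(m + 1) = m^3 - 7*m^2 - 8*m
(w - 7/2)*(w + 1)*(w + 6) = w^3 + 7*w^2/2 - 37*w/2 - 21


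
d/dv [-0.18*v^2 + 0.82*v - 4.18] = 0.82 - 0.36*v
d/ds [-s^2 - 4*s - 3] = -2*s - 4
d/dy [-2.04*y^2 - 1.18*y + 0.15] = -4.08*y - 1.18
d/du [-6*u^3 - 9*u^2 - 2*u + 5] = -18*u^2 - 18*u - 2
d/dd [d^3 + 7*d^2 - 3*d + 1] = 3*d^2 + 14*d - 3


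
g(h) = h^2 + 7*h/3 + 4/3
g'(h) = 2*h + 7/3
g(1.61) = 7.68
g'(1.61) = 5.55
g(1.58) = 7.52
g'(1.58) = 5.49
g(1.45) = 6.82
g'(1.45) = 5.23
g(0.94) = 4.41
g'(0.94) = 4.21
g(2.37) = 12.48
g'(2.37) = 7.07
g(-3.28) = 4.44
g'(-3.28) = -4.23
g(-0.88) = 0.05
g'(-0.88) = 0.57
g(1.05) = 4.89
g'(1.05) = 4.43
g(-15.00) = 191.33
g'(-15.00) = -27.67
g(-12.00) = 117.33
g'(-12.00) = -21.67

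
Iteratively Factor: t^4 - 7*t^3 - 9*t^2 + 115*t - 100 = (t - 1)*(t^3 - 6*t^2 - 15*t + 100) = (t - 5)*(t - 1)*(t^2 - t - 20) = (t - 5)^2*(t - 1)*(t + 4)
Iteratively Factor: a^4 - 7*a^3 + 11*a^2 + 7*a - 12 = (a - 3)*(a^3 - 4*a^2 - a + 4) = (a - 4)*(a - 3)*(a^2 - 1) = (a - 4)*(a - 3)*(a - 1)*(a + 1)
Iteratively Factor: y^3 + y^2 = (y)*(y^2 + y) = y*(y + 1)*(y)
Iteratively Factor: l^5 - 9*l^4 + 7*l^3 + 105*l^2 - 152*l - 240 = (l + 3)*(l^4 - 12*l^3 + 43*l^2 - 24*l - 80) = (l - 5)*(l + 3)*(l^3 - 7*l^2 + 8*l + 16) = (l - 5)*(l + 1)*(l + 3)*(l^2 - 8*l + 16) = (l - 5)*(l - 4)*(l + 1)*(l + 3)*(l - 4)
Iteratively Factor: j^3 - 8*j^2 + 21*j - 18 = (j - 3)*(j^2 - 5*j + 6) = (j - 3)^2*(j - 2)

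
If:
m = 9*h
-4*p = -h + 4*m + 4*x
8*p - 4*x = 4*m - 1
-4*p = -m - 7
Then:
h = -11/13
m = -99/13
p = -2/13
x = 393/52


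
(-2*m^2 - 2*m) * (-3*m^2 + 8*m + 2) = 6*m^4 - 10*m^3 - 20*m^2 - 4*m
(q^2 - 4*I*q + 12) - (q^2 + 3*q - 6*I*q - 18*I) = -3*q + 2*I*q + 12 + 18*I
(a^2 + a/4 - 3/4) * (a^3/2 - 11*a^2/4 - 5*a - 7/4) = a^5/2 - 21*a^4/8 - 97*a^3/16 - 15*a^2/16 + 53*a/16 + 21/16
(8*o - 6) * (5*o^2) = 40*o^3 - 30*o^2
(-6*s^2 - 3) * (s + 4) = -6*s^3 - 24*s^2 - 3*s - 12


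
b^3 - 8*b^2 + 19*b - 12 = (b - 4)*(b - 3)*(b - 1)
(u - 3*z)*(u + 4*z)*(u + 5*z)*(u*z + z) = u^4*z + 6*u^3*z^2 + u^3*z - 7*u^2*z^3 + 6*u^2*z^2 - 60*u*z^4 - 7*u*z^3 - 60*z^4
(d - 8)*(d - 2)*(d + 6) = d^3 - 4*d^2 - 44*d + 96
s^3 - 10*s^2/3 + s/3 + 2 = (s - 3)*(s - 1)*(s + 2/3)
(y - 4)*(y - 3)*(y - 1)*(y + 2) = y^4 - 6*y^3 + 3*y^2 + 26*y - 24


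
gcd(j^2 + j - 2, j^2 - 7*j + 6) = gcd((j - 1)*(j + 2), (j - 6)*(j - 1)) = j - 1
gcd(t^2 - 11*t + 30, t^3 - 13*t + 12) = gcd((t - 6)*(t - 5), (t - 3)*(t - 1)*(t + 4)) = 1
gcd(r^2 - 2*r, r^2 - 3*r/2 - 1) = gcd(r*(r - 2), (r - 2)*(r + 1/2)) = r - 2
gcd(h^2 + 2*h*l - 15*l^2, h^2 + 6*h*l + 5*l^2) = h + 5*l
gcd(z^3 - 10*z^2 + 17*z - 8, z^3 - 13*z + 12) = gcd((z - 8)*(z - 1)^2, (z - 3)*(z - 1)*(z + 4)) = z - 1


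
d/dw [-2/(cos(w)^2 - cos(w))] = 2*(sin(w)/cos(w)^2 - 2*tan(w))/(cos(w) - 1)^2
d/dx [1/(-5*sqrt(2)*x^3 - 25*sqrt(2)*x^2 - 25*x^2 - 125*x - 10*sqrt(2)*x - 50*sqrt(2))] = (3*sqrt(2)*x^2 + 10*x + 10*sqrt(2)*x + 2*sqrt(2) + 25)/(5*(sqrt(2)*x^3 + 5*x^2 + 5*sqrt(2)*x^2 + 2*sqrt(2)*x + 25*x + 10*sqrt(2))^2)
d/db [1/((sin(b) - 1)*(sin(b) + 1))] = -2*sin(b)/cos(b)^3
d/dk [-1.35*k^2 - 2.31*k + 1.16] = -2.7*k - 2.31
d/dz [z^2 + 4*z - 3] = 2*z + 4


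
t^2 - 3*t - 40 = (t - 8)*(t + 5)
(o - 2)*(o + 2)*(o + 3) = o^3 + 3*o^2 - 4*o - 12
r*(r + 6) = r^2 + 6*r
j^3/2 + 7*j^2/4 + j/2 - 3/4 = (j/2 + 1/2)*(j - 1/2)*(j + 3)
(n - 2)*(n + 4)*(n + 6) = n^3 + 8*n^2 + 4*n - 48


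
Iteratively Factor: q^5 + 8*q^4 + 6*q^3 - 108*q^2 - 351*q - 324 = (q + 3)*(q^4 + 5*q^3 - 9*q^2 - 81*q - 108) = (q - 4)*(q + 3)*(q^3 + 9*q^2 + 27*q + 27) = (q - 4)*(q + 3)^2*(q^2 + 6*q + 9) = (q - 4)*(q + 3)^3*(q + 3)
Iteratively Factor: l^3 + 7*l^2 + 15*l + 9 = (l + 3)*(l^2 + 4*l + 3) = (l + 1)*(l + 3)*(l + 3)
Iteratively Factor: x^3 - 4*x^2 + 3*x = (x)*(x^2 - 4*x + 3) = x*(x - 3)*(x - 1)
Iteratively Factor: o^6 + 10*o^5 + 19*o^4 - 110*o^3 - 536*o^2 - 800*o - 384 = (o + 4)*(o^5 + 6*o^4 - 5*o^3 - 90*o^2 - 176*o - 96) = (o + 4)^2*(o^4 + 2*o^3 - 13*o^2 - 38*o - 24) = (o + 1)*(o + 4)^2*(o^3 + o^2 - 14*o - 24) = (o + 1)*(o + 2)*(o + 4)^2*(o^2 - o - 12) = (o - 4)*(o + 1)*(o + 2)*(o + 4)^2*(o + 3)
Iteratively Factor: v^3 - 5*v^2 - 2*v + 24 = (v - 3)*(v^2 - 2*v - 8) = (v - 4)*(v - 3)*(v + 2)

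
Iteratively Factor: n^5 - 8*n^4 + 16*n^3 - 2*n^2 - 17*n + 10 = (n - 1)*(n^4 - 7*n^3 + 9*n^2 + 7*n - 10) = (n - 1)^2*(n^3 - 6*n^2 + 3*n + 10) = (n - 5)*(n - 1)^2*(n^2 - n - 2) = (n - 5)*(n - 1)^2*(n + 1)*(n - 2)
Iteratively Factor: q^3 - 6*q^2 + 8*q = (q)*(q^2 - 6*q + 8) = q*(q - 2)*(q - 4)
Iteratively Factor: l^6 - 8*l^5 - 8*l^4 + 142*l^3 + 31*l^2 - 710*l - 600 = (l - 5)*(l^5 - 3*l^4 - 23*l^3 + 27*l^2 + 166*l + 120) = (l - 5)*(l + 2)*(l^4 - 5*l^3 - 13*l^2 + 53*l + 60) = (l - 5)*(l + 1)*(l + 2)*(l^3 - 6*l^2 - 7*l + 60) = (l - 5)*(l + 1)*(l + 2)*(l + 3)*(l^2 - 9*l + 20) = (l - 5)^2*(l + 1)*(l + 2)*(l + 3)*(l - 4)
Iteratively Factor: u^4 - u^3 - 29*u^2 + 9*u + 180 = (u - 5)*(u^3 + 4*u^2 - 9*u - 36) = (u - 5)*(u - 3)*(u^2 + 7*u + 12) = (u - 5)*(u - 3)*(u + 4)*(u + 3)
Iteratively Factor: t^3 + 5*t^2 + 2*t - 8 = (t + 2)*(t^2 + 3*t - 4) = (t + 2)*(t + 4)*(t - 1)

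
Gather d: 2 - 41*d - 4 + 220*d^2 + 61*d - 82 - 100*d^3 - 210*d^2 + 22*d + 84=-100*d^3 + 10*d^2 + 42*d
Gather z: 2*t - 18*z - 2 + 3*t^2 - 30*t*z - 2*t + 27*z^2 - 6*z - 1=3*t^2 + 27*z^2 + z*(-30*t - 24) - 3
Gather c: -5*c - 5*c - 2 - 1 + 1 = -10*c - 2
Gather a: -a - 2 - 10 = -a - 12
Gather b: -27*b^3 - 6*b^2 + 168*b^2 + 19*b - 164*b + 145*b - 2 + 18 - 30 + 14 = -27*b^3 + 162*b^2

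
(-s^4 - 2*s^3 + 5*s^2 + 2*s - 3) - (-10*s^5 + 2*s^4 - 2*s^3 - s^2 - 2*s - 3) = 10*s^5 - 3*s^4 + 6*s^2 + 4*s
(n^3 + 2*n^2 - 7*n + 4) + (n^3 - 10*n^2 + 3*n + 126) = 2*n^3 - 8*n^2 - 4*n + 130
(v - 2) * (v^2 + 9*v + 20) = v^3 + 7*v^2 + 2*v - 40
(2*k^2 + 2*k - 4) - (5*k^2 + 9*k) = -3*k^2 - 7*k - 4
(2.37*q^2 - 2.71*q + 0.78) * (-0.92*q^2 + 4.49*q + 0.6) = -2.1804*q^4 + 13.1345*q^3 - 11.4635*q^2 + 1.8762*q + 0.468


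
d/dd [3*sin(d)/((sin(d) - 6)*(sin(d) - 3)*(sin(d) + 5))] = 6*(-sin(d)^3 + 2*sin(d)^2 + 45)*cos(d)/((sin(d) - 6)^2*(sin(d) - 3)^2*(sin(d) + 5)^2)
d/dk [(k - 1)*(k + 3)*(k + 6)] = 3*k^2 + 16*k + 9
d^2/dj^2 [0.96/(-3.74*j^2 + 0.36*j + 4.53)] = (-26.856192*j^2 + 2.585088*j + 0.96*(7.48*j - 0.36)*(14.96*j - 0.72) + 32.529024)/(-3.74*j^2 + 0.36*j + 4.53)^3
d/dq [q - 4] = 1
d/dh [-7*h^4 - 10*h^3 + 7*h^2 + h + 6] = -28*h^3 - 30*h^2 + 14*h + 1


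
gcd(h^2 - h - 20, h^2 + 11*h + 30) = 1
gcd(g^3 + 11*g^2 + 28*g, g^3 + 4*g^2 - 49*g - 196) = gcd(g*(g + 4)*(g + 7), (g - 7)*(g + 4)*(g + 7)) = g^2 + 11*g + 28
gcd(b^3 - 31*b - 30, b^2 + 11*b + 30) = b + 5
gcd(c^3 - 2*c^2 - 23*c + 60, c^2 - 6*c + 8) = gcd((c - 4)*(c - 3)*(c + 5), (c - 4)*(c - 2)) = c - 4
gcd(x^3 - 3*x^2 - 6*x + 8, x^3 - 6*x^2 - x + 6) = x - 1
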